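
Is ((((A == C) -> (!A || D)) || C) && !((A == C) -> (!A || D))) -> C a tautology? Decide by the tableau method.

Valid

Assume the negation and expand:
Initial set: {!(((((A == C) -> (!A || D)) || C) && !((A == C) -> (!A || D))) -> C)}.
!(((((A == C) -> (!A || D)) || C) && !((A == C) -> (!A || D))) -> C): α-rule — add ((((A == C) -> (!A || D)) || C) && !((A == C) -> (!A || D))), !C.
((((A == C) -> (!A || D)) || C) && !((A == C) -> (!A || D))): α-rule — add (((A == C) -> (!A || D)) || C), !((A == C) -> (!A || D)).
!((A == C) -> (!A || D)): α-rule — add (A == C), !(!A || D).
!(!A || D): α-rule — add !!A, !D.
(((A == C) -> (!A || D)) || C): β-rule — branch into ((A == C) -> (!A || D))  //  C.
  branch 1 (add ((A == C) -> (!A || D))):
    (A == C): β-rule — branch into A, C  //  !A, !C.
      branch 1.1 (add A, C):
        × closes — contains both C and !C.
      branch 1.2 (add !A, !C):
        × closes — contains both A and !A.
  branch 2 (add C):
    × closes — contains both C and !C.
All 3 branches close.
Every branch closed, so the negation is unsatisfiable and the formula is valid.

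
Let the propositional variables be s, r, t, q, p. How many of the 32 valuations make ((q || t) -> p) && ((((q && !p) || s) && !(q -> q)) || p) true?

Initial set: {(((q || t) -> p) && ((((q && !p) || s) && !(q -> q)) || p))}.
(((q || t) -> p) && ((((q && !p) || s) && !(q -> q)) || p)): α-rule — add ((q || t) -> p), ((((q && !p) || s) && !(q -> q)) || p).
((q || t) -> p): β-rule — branch into !(q || t)  //  p.
  branch 1 (add !(q || t)):
    !(q || t): α-rule — add !q, !t.
    ((((q && !p) || s) && !(q -> q)) || p): β-rule — branch into (((q && !p) || s) && !(q -> q))  //  p.
      branch 1.1 (add (((q && !p) || s) && !(q -> q))):
        (((q && !p) || s) && !(q -> q)): α-rule — add ((q && !p) || s), !(q -> q).
        !(q -> q): α-rule — add q, !q.
        × closes — contains both q and !q.
      branch 1.2 (add p):
        ○ open, literals {p=T, q=F, t=F}.
  branch 2 (add p):
    ((((q && !p) || s) && !(q -> q)) || p): β-rule — branch into (((q && !p) || s) && !(q -> q))  //  p.
      branch 2.1 (add (((q && !p) || s) && !(q -> q))):
        (((q && !p) || s) && !(q -> q)): α-rule — add ((q && !p) || s), !(q -> q).
        !(q -> q): α-rule — add q, !q.
        × closes — contains both q and !q.
      branch 2.2 (add p):
        ○ open, literals {p=T}.
2 branches closed, 2 open.
Each open branch fixes some atoms; the unmentioned ones are free. Counting distinct full assignments: branch {p=T, q=F, t=F} (s, r) contributes 4 new; branch {p=T} (s, r, t, q) contributes 12 new. Total: 16.

16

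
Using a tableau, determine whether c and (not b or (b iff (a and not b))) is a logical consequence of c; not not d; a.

Initial set: {T c; T not not d; T a; F (c and (not b or (b iff (a and not b))))}.
T not not d: drop double negation, giving T d.
F (c and (not b or (b iff (a and not b)))): β-rule — branch into F c  //  F (not b or (b iff (a and not b))).
  branch 1 (add F c):
    × closes — contains both c and not c.
  branch 2 (add F (not b or (b iff (a and not b)))):
    F (not b or (b iff (a and not b))): α-rule — add F not b, F (b iff (a and not b)).
    F (b iff (a and not b)): β-rule — branch into T b, F (a and not b)  //  F b, T (a and not b).
      branch 2.1 (add T b, F (a and not b)):
        F (a and not b): β-rule — branch into F a  //  F not b.
          branch 2.1.1 (add F a):
            × closes — contains both a and not a.
          branch 2.1.2 (add F not b):
            ○ open, literals {a=T, b=T, c=T, d=T}.
      branch 2.2 (add F b, T (a and not b)):
        × closes — contains both b and not b.
3 branches closed, 1 open.
An open branch gives a countermodel: a=T, b=T, c=T, d=T (unmentioned atoms arbitrary); the premises hold there but the conclusion fails.

No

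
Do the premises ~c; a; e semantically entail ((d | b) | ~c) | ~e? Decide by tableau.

Initial set: {T ~c; T a; T e; F (((d | b) | ~c) | ~e)}.
F (((d | b) | ~c) | ~e): α-rule — add F ((d | b) | ~c), F ~e.
F ((d | b) | ~c): α-rule — add F (d | b), F ~c.
× closes — contains both c and ~c.
All 1 branch closes.
Every branch closed, so the premises entail the conclusion.

Yes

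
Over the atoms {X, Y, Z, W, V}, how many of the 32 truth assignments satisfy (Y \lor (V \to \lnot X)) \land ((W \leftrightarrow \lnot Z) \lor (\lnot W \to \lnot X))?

25

Initial set: {((Y \lor (V \to \lnot X)) \land ((W \leftrightarrow \lnot Z) \lor (\lnot W \to \lnot X)))}.
((Y \lor (V \to \lnot X)) \land ((W \leftrightarrow \lnot Z) \lor (\lnot W \to \lnot X))): α-rule — add (Y \lor (V \to \lnot X)), ((W \leftrightarrow \lnot Z) \lor (\lnot W \to \lnot X)).
(Y \lor (V \to \lnot X)): β-rule — branch into Y  //  (V \to \lnot X).
  branch 1 (add Y):
    ((W \leftrightarrow \lnot Z) \lor (\lnot W \to \lnot X)): β-rule — branch into (W \leftrightarrow \lnot Z)  //  (\lnot W \to \lnot X).
      branch 1.1 (add (W \leftrightarrow \lnot Z)):
        (W \leftrightarrow \lnot Z): β-rule — branch into W, \lnot Z  //  \lnot W, \lnot \lnot Z.
          branch 1.1.1 (add W, \lnot Z):
            ○ open, literals {W=T, Y=T, Z=F}.
          branch 1.1.2 (add \lnot W, \lnot \lnot Z):
            ○ open, literals {W=F, Y=T, Z=T}.
      branch 1.2 (add (\lnot W \to \lnot X)):
        (\lnot W \to \lnot X): β-rule — branch into \lnot \lnot W  //  \lnot X.
          branch 1.2.1 (add \lnot \lnot W):
            ○ open, literals {W=T, Y=T}.
          branch 1.2.2 (add \lnot X):
            ○ open, literals {X=F, Y=T}.
  branch 2 (add (V \to \lnot X)):
    ((W \leftrightarrow \lnot Z) \lor (\lnot W \to \lnot X)): β-rule — branch into (W \leftrightarrow \lnot Z)  //  (\lnot W \to \lnot X).
      branch 2.1 (add (W \leftrightarrow \lnot Z)):
        (V \to \lnot X): β-rule — branch into \lnot V  //  \lnot X.
          branch 2.1.1 (add \lnot V):
            (W \leftrightarrow \lnot Z): β-rule — branch into W, \lnot Z  //  \lnot W, \lnot \lnot Z.
              branch 2.1.1.1 (add W, \lnot Z):
                ○ open, literals {V=F, W=T, Z=F}.
              branch 2.1.1.2 (add \lnot W, \lnot \lnot Z):
                ○ open, literals {V=F, W=F, Z=T}.
          branch 2.1.2 (add \lnot X):
            (W \leftrightarrow \lnot Z): β-rule — branch into W, \lnot Z  //  \lnot W, \lnot \lnot Z.
              branch 2.1.2.1 (add W, \lnot Z):
                ○ open, literals {W=T, X=F, Z=F}.
              branch 2.1.2.2 (add \lnot W, \lnot \lnot Z):
                ○ open, literals {W=F, X=F, Z=T}.
      branch 2.2 (add (\lnot W \to \lnot X)):
        (V \to \lnot X): β-rule — branch into \lnot V  //  \lnot X.
          branch 2.2.1 (add \lnot V):
            (\lnot W \to \lnot X): β-rule — branch into \lnot \lnot W  //  \lnot X.
              branch 2.2.1.1 (add \lnot \lnot W):
                ○ open, literals {V=F, W=T}.
              branch 2.2.1.2 (add \lnot X):
                ○ open, literals {V=F, X=F}.
          branch 2.2.2 (add \lnot X):
            (\lnot W \to \lnot X): β-rule — branch into \lnot \lnot W  //  \lnot X.
              branch 2.2.2.1 (add \lnot \lnot W):
                ○ open, literals {W=T, X=F}.
              branch 2.2.2.2 (add \lnot X):
                ○ open, literals {X=F}.
0 branches closed, 12 open.
Each open branch fixes some atoms; the unmentioned ones are free. Counting distinct full assignments: branch {W=T, Y=T, Z=F} (X, V) contributes 4 new; branch {W=F, Y=T, Z=T} (X, V) contributes 4 new; branch {W=T, Y=T} (X, Z, V) contributes 4 new; branch {X=F, Y=T} (Z, W, V) contributes 2 new; branch {V=F, W=T, Z=F} (X, Y) contributes 2 new; branch {V=F, W=F, Z=T} (X, Y) contributes 2 new; branch {W=T, X=F, Z=F} (Y, V) contributes 1 new; branch {W=F, X=F, Z=T} (Y, V) contributes 1 new; branch {V=F, W=T} (X, Y, Z) contributes 2 new; branch {V=F, X=F} (Y, Z, W) contributes 1 new; branch {W=T, X=F} (Y, Z, V) contributes 1 new; branch {X=F} (Y, Z, W, V) contributes 1 new. Total: 25.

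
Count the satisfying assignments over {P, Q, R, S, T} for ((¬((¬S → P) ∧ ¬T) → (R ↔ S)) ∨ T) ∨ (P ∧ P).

30

Initial set: {T (((¬((¬S → P) ∧ ¬T) → (R ↔ S)) ∨ T) ∨ (P ∧ P))}.
T (((¬((¬S → P) ∧ ¬T) → (R ↔ S)) ∨ T) ∨ (P ∧ P)): β-rule — branch into T ((¬((¬S → P) ∧ ¬T) → (R ↔ S)) ∨ T)  //  T (P ∧ P).
  branch 1 (add T ((¬((¬S → P) ∧ ¬T) → (R ↔ S)) ∨ T)):
    T ((¬((¬S → P) ∧ ¬T) → (R ↔ S)) ∨ T): β-rule — branch into T (¬((¬S → P) ∧ ¬T) → (R ↔ S))  //  T T.
      branch 1.1 (add T (¬((¬S → P) ∧ ¬T) → (R ↔ S))):
        T (¬((¬S → P) ∧ ¬T) → (R ↔ S)): β-rule — branch into F ¬((¬S → P) ∧ ¬T)  //  T (R ↔ S).
          branch 1.1.1 (add F ¬((¬S → P) ∧ ¬T)):
            F ¬((¬S → P) ∧ ¬T): α-rule — add T (¬S → P), T ¬T.
            T (¬S → P): β-rule — branch into F ¬S  //  T P.
              branch 1.1.1.1 (add F ¬S):
                ○ open, literals {S=T, T=F}.
              branch 1.1.1.2 (add T P):
                ○ open, literals {P=T, T=F}.
          branch 1.1.2 (add T (R ↔ S)):
            T (R ↔ S): β-rule — branch into T R, T S  //  F R, F S.
              branch 1.1.2.1 (add T R, T S):
                ○ open, literals {R=T, S=T}.
              branch 1.1.2.2 (add F R, F S):
                ○ open, literals {R=F, S=F}.
      branch 1.2 (add T T):
        ○ open, literals {T=T}.
  branch 2 (add T (P ∧ P)):
    T (P ∧ P): α-rule — add T P, T P.
    ○ open, literals {P=T}.
0 branches closed, 6 open.
Each open branch fixes some atoms; the unmentioned ones are free. Counting distinct full assignments: branch {S=T, T=F} (P, Q, R) contributes 8 new; branch {P=T, T=F} (Q, R, S) contributes 4 new; branch {R=T, S=T} (P, Q, T) contributes 4 new; branch {R=F, S=F} (P, Q, T) contributes 6 new; branch {T=T} (P, Q, R, S) contributes 8 new; branch {P=T} (Q, R, S, T) contributes 0 new. Total: 30.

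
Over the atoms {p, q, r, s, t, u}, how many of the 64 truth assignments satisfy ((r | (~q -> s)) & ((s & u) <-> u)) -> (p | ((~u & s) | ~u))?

56

Initial set: {(((r | (~q -> s)) & ((s & u) <-> u)) -> (p | ((~u & s) | ~u)))}.
(((r | (~q -> s)) & ((s & u) <-> u)) -> (p | ((~u & s) | ~u))): β-rule — branch into ~((r | (~q -> s)) & ((s & u) <-> u))  //  (p | ((~u & s) | ~u)).
  branch 1 (add ~((r | (~q -> s)) & ((s & u) <-> u))):
    ~((r | (~q -> s)) & ((s & u) <-> u)): β-rule — branch into ~(r | (~q -> s))  //  ~((s & u) <-> u).
      branch 1.1 (add ~(r | (~q -> s))):
        ~(r | (~q -> s)): α-rule — add ~r, ~(~q -> s).
        ~(~q -> s): α-rule — add ~q, ~s.
        ○ open, literals {q=false, r=false, s=false}.
      branch 1.2 (add ~((s & u) <-> u)):
        ~((s & u) <-> u): β-rule — branch into (s & u), ~u  //  ~(s & u), u.
          branch 1.2.1 (add (s & u), ~u):
            (s & u): α-rule — add s, u.
            × closes — contains both u and ~u.
          branch 1.2.2 (add ~(s & u), u):
            ~(s & u): β-rule — branch into ~s  //  ~u.
              branch 1.2.2.1 (add ~s):
                ○ open, literals {s=false, u=true}.
              branch 1.2.2.2 (add ~u):
                × closes — contains both u and ~u.
  branch 2 (add (p | ((~u & s) | ~u))):
    (p | ((~u & s) | ~u)): β-rule — branch into p  //  ((~u & s) | ~u).
      branch 2.1 (add p):
        ○ open, literals {p=true}.
      branch 2.2 (add ((~u & s) | ~u)):
        ((~u & s) | ~u): β-rule — branch into (~u & s)  //  ~u.
          branch 2.2.1 (add (~u & s)):
            (~u & s): α-rule — add ~u, s.
            ○ open, literals {s=true, u=false}.
          branch 2.2.2 (add ~u):
            ○ open, literals {u=false}.
2 branches closed, 5 open.
Each open branch fixes some atoms; the unmentioned ones are free. Counting distinct full assignments: branch {q=false, r=false, s=false} (p, t, u) contributes 8 new; branch {s=false, u=true} (p, q, r, t) contributes 12 new; branch {p=true} (q, r, s, t, u) contributes 22 new; branch {s=true, u=false} (p, q, r, t) contributes 8 new; branch {u=false} (p, q, r, s, t) contributes 6 new. Total: 56.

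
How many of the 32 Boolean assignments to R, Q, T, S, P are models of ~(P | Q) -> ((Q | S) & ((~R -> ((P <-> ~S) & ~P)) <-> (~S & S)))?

Initial set: {(~(P | Q) -> ((Q | S) & ((~R -> ((P <-> ~S) & ~P)) <-> (~S & S))))}.
(~(P | Q) -> ((Q | S) & ((~R -> ((P <-> ~S) & ~P)) <-> (~S & S)))): β-rule — branch into ~~(P | Q)  //  ((Q | S) & ((~R -> ((P <-> ~S) & ~P)) <-> (~S & S))).
  branch 1 (add ~~(P | Q)):
    ~~(P | Q): β-rule — branch into P  //  Q.
      branch 1.1 (add P):
        ○ open, literals {P=true}.
      branch 1.2 (add Q):
        ○ open, literals {Q=true}.
  branch 2 (add ((Q | S) & ((~R -> ((P <-> ~S) & ~P)) <-> (~S & S)))):
    ((Q | S) & ((~R -> ((P <-> ~S) & ~P)) <-> (~S & S))): α-rule — add (Q | S), ((~R -> ((P <-> ~S) & ~P)) <-> (~S & S)).
    (Q | S): β-rule — branch into Q  //  S.
      branch 2.1 (add Q):
        ((~R -> ((P <-> ~S) & ~P)) <-> (~S & S)): β-rule — branch into (~R -> ((P <-> ~S) & ~P)), (~S & S)  //  ~(~R -> ((P <-> ~S) & ~P)), ~(~S & S).
          branch 2.1.1 (add (~R -> ((P <-> ~S) & ~P)), (~S & S)):
            (~S & S): α-rule — add ~S, S.
            × closes — contains both S and ~S.
          branch 2.1.2 (add ~(~R -> ((P <-> ~S) & ~P)), ~(~S & S)):
            ~(~R -> ((P <-> ~S) & ~P)): α-rule — add ~R, ~((P <-> ~S) & ~P).
            ~(~S & S): β-rule — branch into ~~S  //  ~S.
              branch 2.1.2.1 (add ~~S):
                ~((P <-> ~S) & ~P): β-rule — branch into ~(P <-> ~S)  //  ~~P.
                  branch 2.1.2.1.1 (add ~(P <-> ~S)):
                    ~(P <-> ~S): β-rule — branch into P, ~~S  //  ~P, ~S.
                      branch 2.1.2.1.1.1 (add P, ~~S):
                        ○ open, literals {P=true, Q=true, R=false, S=true}.
                      branch 2.1.2.1.1.2 (add ~P, ~S):
                        × closes — contains both S and ~S.
                  branch 2.1.2.1.2 (add ~~P):
                    ○ open, literals {P=true, Q=true, R=false, S=true}.
              branch 2.1.2.2 (add ~S):
                ~((P <-> ~S) & ~P): β-rule — branch into ~(P <-> ~S)  //  ~~P.
                  branch 2.1.2.2.1 (add ~(P <-> ~S)):
                    ~(P <-> ~S): β-rule — branch into P, ~~S  //  ~P, ~S.
                      branch 2.1.2.2.1.1 (add P, ~~S):
                        × closes — contains both S and ~S.
                      branch 2.1.2.2.1.2 (add ~P, ~S):
                        ○ open, literals {P=false, Q=true, R=false, S=false}.
                  branch 2.1.2.2.2 (add ~~P):
                    ○ open, literals {P=true, Q=true, R=false, S=false}.
      branch 2.2 (add S):
        ((~R -> ((P <-> ~S) & ~P)) <-> (~S & S)): β-rule — branch into (~R -> ((P <-> ~S) & ~P)), (~S & S)  //  ~(~R -> ((P <-> ~S) & ~P)), ~(~S & S).
          branch 2.2.1 (add (~R -> ((P <-> ~S) & ~P)), (~S & S)):
            (~S & S): α-rule — add ~S, S.
            × closes — contains both S and ~S.
          branch 2.2.2 (add ~(~R -> ((P <-> ~S) & ~P)), ~(~S & S)):
            ~(~R -> ((P <-> ~S) & ~P)): α-rule — add ~R, ~((P <-> ~S) & ~P).
            ~(~S & S): β-rule — branch into ~~S  //  ~S.
              branch 2.2.2.1 (add ~~S):
                ~((P <-> ~S) & ~P): β-rule — branch into ~(P <-> ~S)  //  ~~P.
                  branch 2.2.2.1.1 (add ~(P <-> ~S)):
                    ~(P <-> ~S): β-rule — branch into P, ~~S  //  ~P, ~S.
                      branch 2.2.2.1.1.1 (add P, ~~S):
                        ○ open, literals {P=true, R=false, S=true}.
                      branch 2.2.2.1.1.2 (add ~P, ~S):
                        × closes — contains both S and ~S.
                  branch 2.2.2.1.2 (add ~~P):
                    ○ open, literals {P=true, R=false, S=true}.
              branch 2.2.2.2 (add ~S):
                × closes — contains both S and ~S.
6 branches closed, 8 open.
Each open branch fixes some atoms; the unmentioned ones are free. Counting distinct full assignments: branch {P=true} (R, Q, T, S) contributes 16 new; branch {Q=true} (R, T, S, P) contributes 8 new; branch {P=true, Q=true, R=false, S=true} (T) contributes 0 new; branch {P=true, Q=true, R=false, S=true} (T) contributes 0 new; branch {P=false, Q=true, R=false, S=false} (T) contributes 0 new; branch {P=true, Q=true, R=false, S=false} (T) contributes 0 new; branch {P=true, R=false, S=true} (Q, T) contributes 0 new; branch {P=true, R=false, S=true} (Q, T) contributes 0 new. Total: 24.

24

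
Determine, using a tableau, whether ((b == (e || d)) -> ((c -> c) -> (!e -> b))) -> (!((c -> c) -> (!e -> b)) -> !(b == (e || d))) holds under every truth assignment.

Assume the negation and expand:
Initial set: {F (((b == (e || d)) -> ((c -> c) -> (!e -> b))) -> (!((c -> c) -> (!e -> b)) -> !(b == (e || d))))}.
F (((b == (e || d)) -> ((c -> c) -> (!e -> b))) -> (!((c -> c) -> (!e -> b)) -> !(b == (e || d)))): α-rule — add T ((b == (e || d)) -> ((c -> c) -> (!e -> b))), F (!((c -> c) -> (!e -> b)) -> !(b == (e || d))).
F (!((c -> c) -> (!e -> b)) -> !(b == (e || d))): α-rule — add T !((c -> c) -> (!e -> b)), F !(b == (e || d)).
T !((c -> c) -> (!e -> b)): α-rule — add T (c -> c), F (!e -> b).
F (!e -> b): α-rule — add T !e, F b.
T ((b == (e || d)) -> ((c -> c) -> (!e -> b))): β-rule — branch into F (b == (e || d))  //  T ((c -> c) -> (!e -> b)).
  branch 1 (add F (b == (e || d))):
    F !(b == (e || d)): β-rule — branch into T b, T (e || d)  //  F b, F (e || d).
      branch 1.1 (add T b, T (e || d)):
        × closes — contains both b and !b.
      branch 1.2 (add F b, F (e || d)):
        F (e || d): α-rule — add F e, F d.
        T (c -> c): β-rule — branch into F c  //  T c.
          branch 1.2.1 (add F c):
            F (b == (e || d)): β-rule — branch into T b, F (e || d)  //  F b, T (e || d).
              branch 1.2.1.1 (add T b, F (e || d)):
                × closes — contains both b and !b.
              branch 1.2.1.2 (add F b, T (e || d)):
                T (e || d): β-rule — branch into T e  //  T d.
                  branch 1.2.1.2.1 (add T e):
                    × closes — contains both e and !e.
                  branch 1.2.1.2.2 (add T d):
                    × closes — contains both d and !d.
          branch 1.2.2 (add T c):
            F (b == (e || d)): β-rule — branch into T b, F (e || d)  //  F b, T (e || d).
              branch 1.2.2.1 (add T b, F (e || d)):
                × closes — contains both b and !b.
              branch 1.2.2.2 (add F b, T (e || d)):
                T (e || d): β-rule — branch into T e  //  T d.
                  branch 1.2.2.2.1 (add T e):
                    × closes — contains both e and !e.
                  branch 1.2.2.2.2 (add T d):
                    × closes — contains both d and !d.
  branch 2 (add T ((c -> c) -> (!e -> b))):
    F !(b == (e || d)): β-rule — branch into T b, T (e || d)  //  F b, F (e || d).
      branch 2.1 (add T b, T (e || d)):
        × closes — contains both b and !b.
      branch 2.2 (add F b, F (e || d)):
        F (e || d): α-rule — add F e, F d.
        T (c -> c): β-rule — branch into F c  //  T c.
          branch 2.2.1 (add F c):
            T ((c -> c) -> (!e -> b)): β-rule — branch into F (c -> c)  //  T (!e -> b).
              branch 2.2.1.1 (add F (c -> c)):
                F (c -> c): α-rule — add T c, F c.
                × closes — contains both c and !c.
              branch 2.2.1.2 (add T (!e -> b)):
                T (!e -> b): β-rule — branch into F !e  //  T b.
                  branch 2.2.1.2.1 (add F !e):
                    × closes — contains both e and !e.
                  branch 2.2.1.2.2 (add T b):
                    × closes — contains both b and !b.
          branch 2.2.2 (add T c):
            T ((c -> c) -> (!e -> b)): β-rule — branch into F (c -> c)  //  T (!e -> b).
              branch 2.2.2.1 (add F (c -> c)):
                F (c -> c): α-rule — add T c, F c.
                × closes — contains both c and !c.
              branch 2.2.2.2 (add T (!e -> b)):
                T (!e -> b): β-rule — branch into F !e  //  T b.
                  branch 2.2.2.2.1 (add F !e):
                    × closes — contains both e and !e.
                  branch 2.2.2.2.2 (add T b):
                    × closes — contains both b and !b.
All 14 branches close.
Every branch closed, so the negation is unsatisfiable and the formula is valid.

Valid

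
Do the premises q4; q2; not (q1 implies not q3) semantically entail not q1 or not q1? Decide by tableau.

Initial set: {T q4; T q2; T not (q1 implies not q3); F (not q1 or not q1)}.
T not (q1 implies not q3): α-rule — add T q1, F not q3.
F (not q1 or not q1): α-rule — add F not q1, F not q1.
○ open, literals {q1=1, q2=1, q3=1, q4=1}.
0 branches closed, 1 open.
An open branch gives a countermodel: q1=1, q2=1, q3=1, q4=1 (unmentioned atoms arbitrary); the premises hold there but the conclusion fails.

No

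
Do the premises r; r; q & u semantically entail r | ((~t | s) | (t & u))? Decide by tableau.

Initial set: {r; r; (q & u); ~(r | ((~t | s) | (t & u)))}.
(q & u): α-rule — add q, u.
~(r | ((~t | s) | (t & u))): α-rule — add ~r, ~((~t | s) | (t & u)).
× closes — contains both r and ~r.
All 1 branch closes.
Every branch closed, so the premises entail the conclusion.

Yes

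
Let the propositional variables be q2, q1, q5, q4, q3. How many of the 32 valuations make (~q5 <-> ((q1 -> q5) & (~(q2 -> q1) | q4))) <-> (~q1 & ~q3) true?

20

Initial set: {T ((~q5 <-> ((q1 -> q5) & (~(q2 -> q1) | q4))) <-> (~q1 & ~q3))}.
T ((~q5 <-> ((q1 -> q5) & (~(q2 -> q1) | q4))) <-> (~q1 & ~q3)): β-rule — branch into T (~q5 <-> ((q1 -> q5) & (~(q2 -> q1) | q4))), T (~q1 & ~q3)  //  F (~q5 <-> ((q1 -> q5) & (~(q2 -> q1) | q4))), F (~q1 & ~q3).
  branch 1 (add T (~q5 <-> ((q1 -> q5) & (~(q2 -> q1) | q4))), T (~q1 & ~q3)):
    T (~q1 & ~q3): α-rule — add T ~q1, T ~q3.
    T (~q5 <-> ((q1 -> q5) & (~(q2 -> q1) | q4))): β-rule — branch into T ~q5, T ((q1 -> q5) & (~(q2 -> q1) | q4))  //  F ~q5, F ((q1 -> q5) & (~(q2 -> q1) | q4)).
      branch 1.1 (add T ~q5, T ((q1 -> q5) & (~(q2 -> q1) | q4))):
        T ((q1 -> q5) & (~(q2 -> q1) | q4)): α-rule — add T (q1 -> q5), T (~(q2 -> q1) | q4).
        T (q1 -> q5): β-rule — branch into F q1  //  T q5.
          branch 1.1.1 (add F q1):
            T (~(q2 -> q1) | q4): β-rule — branch into T ~(q2 -> q1)  //  T q4.
              branch 1.1.1.1 (add T ~(q2 -> q1)):
                T ~(q2 -> q1): α-rule — add T q2, F q1.
                ○ open, literals {q1=false, q2=true, q3=false, q5=false}.
              branch 1.1.1.2 (add T q4):
                ○ open, literals {q1=false, q3=false, q4=true, q5=false}.
          branch 1.1.2 (add T q5):
            × closes — contains both q5 and ~q5.
      branch 1.2 (add F ~q5, F ((q1 -> q5) & (~(q2 -> q1) | q4))):
        F ((q1 -> q5) & (~(q2 -> q1) | q4)): β-rule — branch into F (q1 -> q5)  //  F (~(q2 -> q1) | q4).
          branch 1.2.1 (add F (q1 -> q5)):
            F (q1 -> q5): α-rule — add T q1, F q5.
            × closes — contains both q1 and ~q1.
          branch 1.2.2 (add F (~(q2 -> q1) | q4)):
            F (~(q2 -> q1) | q4): α-rule — add F ~(q2 -> q1), F q4.
            F ~(q2 -> q1): β-rule — branch into F q2  //  T q1.
              branch 1.2.2.1 (add F q2):
                ○ open, literals {q1=false, q2=false, q3=false, q4=false, q5=true}.
              branch 1.2.2.2 (add T q1):
                × closes — contains both q1 and ~q1.
  branch 2 (add F (~q5 <-> ((q1 -> q5) & (~(q2 -> q1) | q4))), F (~q1 & ~q3)):
    F (~q5 <-> ((q1 -> q5) & (~(q2 -> q1) | q4))): β-rule — branch into T ~q5, F ((q1 -> q5) & (~(q2 -> q1) | q4))  //  F ~q5, T ((q1 -> q5) & (~(q2 -> q1) | q4)).
      branch 2.1 (add T ~q5, F ((q1 -> q5) & (~(q2 -> q1) | q4))):
        F (~q1 & ~q3): β-rule — branch into F ~q1  //  F ~q3.
          branch 2.1.1 (add F ~q1):
            F ((q1 -> q5) & (~(q2 -> q1) | q4)): β-rule — branch into F (q1 -> q5)  //  F (~(q2 -> q1) | q4).
              branch 2.1.1.1 (add F (q1 -> q5)):
                F (q1 -> q5): α-rule — add T q1, F q5.
                ○ open, literals {q1=true, q5=false}.
              branch 2.1.1.2 (add F (~(q2 -> q1) | q4)):
                F (~(q2 -> q1) | q4): α-rule — add F ~(q2 -> q1), F q4.
                F ~(q2 -> q1): β-rule — branch into F q2  //  T q1.
                  branch 2.1.1.2.1 (add F q2):
                    ○ open, literals {q1=true, q2=false, q4=false, q5=false}.
                  branch 2.1.1.2.2 (add T q1):
                    ○ open, literals {q1=true, q4=false, q5=false}.
          branch 2.1.2 (add F ~q3):
            F ((q1 -> q5) & (~(q2 -> q1) | q4)): β-rule — branch into F (q1 -> q5)  //  F (~(q2 -> q1) | q4).
              branch 2.1.2.1 (add F (q1 -> q5)):
                F (q1 -> q5): α-rule — add T q1, F q5.
                ○ open, literals {q1=true, q3=true, q5=false}.
              branch 2.1.2.2 (add F (~(q2 -> q1) | q4)):
                F (~(q2 -> q1) | q4): α-rule — add F ~(q2 -> q1), F q4.
                F ~(q2 -> q1): β-rule — branch into F q2  //  T q1.
                  branch 2.1.2.2.1 (add F q2):
                    ○ open, literals {q2=false, q3=true, q4=false, q5=false}.
                  branch 2.1.2.2.2 (add T q1):
                    ○ open, literals {q1=true, q3=true, q4=false, q5=false}.
      branch 2.2 (add F ~q5, T ((q1 -> q5) & (~(q2 -> q1) | q4))):
        T ((q1 -> q5) & (~(q2 -> q1) | q4)): α-rule — add T (q1 -> q5), T (~(q2 -> q1) | q4).
        F (~q1 & ~q3): β-rule — branch into F ~q1  //  F ~q3.
          branch 2.2.1 (add F ~q1):
            T (q1 -> q5): β-rule — branch into F q1  //  T q5.
              branch 2.2.1.1 (add F q1):
                × closes — contains both q1 and ~q1.
              branch 2.2.1.2 (add T q5):
                T (~(q2 -> q1) | q4): β-rule — branch into T ~(q2 -> q1)  //  T q4.
                  branch 2.2.1.2.1 (add T ~(q2 -> q1)):
                    T ~(q2 -> q1): α-rule — add T q2, F q1.
                    × closes — contains both q1 and ~q1.
                  branch 2.2.1.2.2 (add T q4):
                    ○ open, literals {q1=true, q4=true, q5=true}.
          branch 2.2.2 (add F ~q3):
            T (q1 -> q5): β-rule — branch into F q1  //  T q5.
              branch 2.2.2.1 (add F q1):
                T (~(q2 -> q1) | q4): β-rule — branch into T ~(q2 -> q1)  //  T q4.
                  branch 2.2.2.1.1 (add T ~(q2 -> q1)):
                    T ~(q2 -> q1): α-rule — add T q2, F q1.
                    ○ open, literals {q1=false, q2=true, q3=true, q5=true}.
                  branch 2.2.2.1.2 (add T q4):
                    ○ open, literals {q1=false, q3=true, q4=true, q5=true}.
              branch 2.2.2.2 (add T q5):
                T (~(q2 -> q1) | q4): β-rule — branch into T ~(q2 -> q1)  //  T q4.
                  branch 2.2.2.2.1 (add T ~(q2 -> q1)):
                    T ~(q2 -> q1): α-rule — add T q2, F q1.
                    ○ open, literals {q1=false, q2=true, q3=true, q5=true}.
                  branch 2.2.2.2.2 (add T q4):
                    ○ open, literals {q3=true, q4=true, q5=true}.
5 branches closed, 14 open.
Each open branch fixes some atoms; the unmentioned ones are free. Counting distinct full assignments: branch {q1=false, q2=true, q3=false, q5=false} (q4) contributes 2 new; branch {q1=false, q3=false, q4=true, q5=false} (q2) contributes 1 new; branch {q1=false, q2=false, q3=false, q4=false, q5=true} (none free) contributes 1 new; branch {q1=true, q5=false} (q2, q4, q3) contributes 8 new; branch {q1=true, q2=false, q4=false, q5=false} (q3) contributes 0 new; branch {q1=true, q4=false, q5=false} (q2, q3) contributes 0 new; branch {q1=true, q3=true, q5=false} (q2, q4) contributes 0 new; branch {q2=false, q3=true, q4=false, q5=false} (q1) contributes 1 new; branch {q1=true, q3=true, q4=false, q5=false} (q2) contributes 0 new; branch {q1=true, q4=true, q5=true} (q2, q3) contributes 4 new; branch {q1=false, q2=true, q3=true, q5=true} (q4) contributes 2 new; branch {q1=false, q3=true, q4=true, q5=true} (q2) contributes 1 new; branch {q1=false, q2=true, q3=true, q5=true} (q4) contributes 0 new; branch {q3=true, q4=true, q5=true} (q2, q1) contributes 0 new. Total: 20.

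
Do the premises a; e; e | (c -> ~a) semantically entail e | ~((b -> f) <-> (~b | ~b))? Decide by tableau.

Yes

Initial set: {a; e; (e | (c -> ~a)); ~(e | ~((b -> f) <-> (~b | ~b)))}.
~(e | ~((b -> f) <-> (~b | ~b))): α-rule — add ~e, ~~((b -> f) <-> (~b | ~b)).
× closes — contains both e and ~e.
All 1 branch closes.
Every branch closed, so the premises entail the conclusion.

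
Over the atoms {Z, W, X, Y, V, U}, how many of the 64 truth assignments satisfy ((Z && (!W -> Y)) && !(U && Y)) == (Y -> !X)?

24

Initial set: {(((Z && (!W -> Y)) && !(U && Y)) == (Y -> !X))}.
(((Z && (!W -> Y)) && !(U && Y)) == (Y -> !X)): β-rule — branch into ((Z && (!W -> Y)) && !(U && Y)), (Y -> !X)  //  !((Z && (!W -> Y)) && !(U && Y)), !(Y -> !X).
  branch 1 (add ((Z && (!W -> Y)) && !(U && Y)), (Y -> !X)):
    ((Z && (!W -> Y)) && !(U && Y)): α-rule — add (Z && (!W -> Y)), !(U && Y).
    (Z && (!W -> Y)): α-rule — add Z, (!W -> Y).
    (Y -> !X): β-rule — branch into !Y  //  !X.
      branch 1.1 (add !Y):
        !(U && Y): β-rule — branch into !U  //  !Y.
          branch 1.1.1 (add !U):
            (!W -> Y): β-rule — branch into !!W  //  Y.
              branch 1.1.1.1 (add !!W):
                ○ open, literals {U=0, W=1, Y=0, Z=1}.
              branch 1.1.1.2 (add Y):
                × closes — contains both Y and !Y.
          branch 1.1.2 (add !Y):
            (!W -> Y): β-rule — branch into !!W  //  Y.
              branch 1.1.2.1 (add !!W):
                ○ open, literals {W=1, Y=0, Z=1}.
              branch 1.1.2.2 (add Y):
                × closes — contains both Y and !Y.
      branch 1.2 (add !X):
        !(U && Y): β-rule — branch into !U  //  !Y.
          branch 1.2.1 (add !U):
            (!W -> Y): β-rule — branch into !!W  //  Y.
              branch 1.2.1.1 (add !!W):
                ○ open, literals {U=0, W=1, X=0, Z=1}.
              branch 1.2.1.2 (add Y):
                ○ open, literals {U=0, X=0, Y=1, Z=1}.
          branch 1.2.2 (add !Y):
            (!W -> Y): β-rule — branch into !!W  //  Y.
              branch 1.2.2.1 (add !!W):
                ○ open, literals {W=1, X=0, Y=0, Z=1}.
              branch 1.2.2.2 (add Y):
                × closes — contains both Y and !Y.
  branch 2 (add !((Z && (!W -> Y)) && !(U && Y)), !(Y -> !X)):
    !(Y -> !X): α-rule — add Y, !!X.
    !((Z && (!W -> Y)) && !(U && Y)): β-rule — branch into !(Z && (!W -> Y))  //  !!(U && Y).
      branch 2.1 (add !(Z && (!W -> Y))):
        !(Z && (!W -> Y)): β-rule — branch into !Z  //  !(!W -> Y).
          branch 2.1.1 (add !Z):
            ○ open, literals {X=1, Y=1, Z=0}.
          branch 2.1.2 (add !(!W -> Y)):
            !(!W -> Y): α-rule — add !W, !Y.
            × closes — contains both Y and !Y.
      branch 2.2 (add !!(U && Y)):
        !!(U && Y): α-rule — add U, Y.
        ○ open, literals {U=1, X=1, Y=1}.
4 branches closed, 7 open.
Each open branch fixes some atoms; the unmentioned ones are free. Counting distinct full assignments: branch {U=0, W=1, Y=0, Z=1} (X, V) contributes 4 new; branch {W=1, Y=0, Z=1} (X, V, U) contributes 4 new; branch {U=0, W=1, X=0, Z=1} (Y, V) contributes 2 new; branch {U=0, X=0, Y=1, Z=1} (W, V) contributes 2 new; branch {W=1, X=0, Y=0, Z=1} (V, U) contributes 0 new; branch {X=1, Y=1, Z=0} (W, V, U) contributes 8 new; branch {U=1, X=1, Y=1} (Z, W, V) contributes 4 new. Total: 24.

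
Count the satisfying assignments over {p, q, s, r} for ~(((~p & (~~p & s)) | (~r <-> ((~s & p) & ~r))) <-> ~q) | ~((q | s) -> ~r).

10

Initial set: {(~(((~p & (~~p & s)) | (~r <-> ((~s & p) & ~r))) <-> ~q) | ~((q | s) -> ~r))}.
(~(((~p & (~~p & s)) | (~r <-> ((~s & p) & ~r))) <-> ~q) | ~((q | s) -> ~r)): β-rule — branch into ~(((~p & (~~p & s)) | (~r <-> ((~s & p) & ~r))) <-> ~q)  //  ~((q | s) -> ~r).
  branch 1 (add ~(((~p & (~~p & s)) | (~r <-> ((~s & p) & ~r))) <-> ~q)):
    ~(((~p & (~~p & s)) | (~r <-> ((~s & p) & ~r))) <-> ~q): β-rule — branch into ((~p & (~~p & s)) | (~r <-> ((~s & p) & ~r))), ~~q  //  ~((~p & (~~p & s)) | (~r <-> ((~s & p) & ~r))), ~q.
      branch 1.1 (add ((~p & (~~p & s)) | (~r <-> ((~s & p) & ~r))), ~~q):
        ((~p & (~~p & s)) | (~r <-> ((~s & p) & ~r))): β-rule — branch into (~p & (~~p & s))  //  (~r <-> ((~s & p) & ~r)).
          branch 1.1.1 (add (~p & (~~p & s))):
            (~p & (~~p & s)): α-rule — add ~p, (~~p & s).
            (~~p & s): α-rule — add ~~p, s.
            ~~p: drop double negation, giving p.
            × closes — contains both p and ~p.
          branch 1.1.2 (add (~r <-> ((~s & p) & ~r))):
            (~r <-> ((~s & p) & ~r)): β-rule — branch into ~r, ((~s & p) & ~r)  //  ~~r, ~((~s & p) & ~r).
              branch 1.1.2.1 (add ~r, ((~s & p) & ~r)):
                ((~s & p) & ~r): α-rule — add (~s & p), ~r.
                (~s & p): α-rule — add ~s, p.
                ○ open, literals {p=1, q=1, r=0, s=0}.
              branch 1.1.2.2 (add ~~r, ~((~s & p) & ~r)):
                ~((~s & p) & ~r): β-rule — branch into ~(~s & p)  //  ~~r.
                  branch 1.1.2.2.1 (add ~(~s & p)):
                    ~(~s & p): β-rule — branch into ~~s  //  ~p.
                      branch 1.1.2.2.1.1 (add ~~s):
                        ○ open, literals {q=1, r=1, s=1}.
                      branch 1.1.2.2.1.2 (add ~p):
                        ○ open, literals {p=0, q=1, r=1}.
                  branch 1.1.2.2.2 (add ~~r):
                    ○ open, literals {q=1, r=1}.
      branch 1.2 (add ~((~p & (~~p & s)) | (~r <-> ((~s & p) & ~r))), ~q):
        ~((~p & (~~p & s)) | (~r <-> ((~s & p) & ~r))): α-rule — add ~(~p & (~~p & s)), ~(~r <-> ((~s & p) & ~r)).
        ~(~p & (~~p & s)): β-rule — branch into ~~p  //  ~(~~p & s).
          branch 1.2.1 (add ~~p):
            ~(~r <-> ((~s & p) & ~r)): β-rule — branch into ~r, ~((~s & p) & ~r)  //  ~~r, ((~s & p) & ~r).
              branch 1.2.1.1 (add ~r, ~((~s & p) & ~r)):
                ~((~s & p) & ~r): β-rule — branch into ~(~s & p)  //  ~~r.
                  branch 1.2.1.1.1 (add ~(~s & p)):
                    ~(~s & p): β-rule — branch into ~~s  //  ~p.
                      branch 1.2.1.1.1.1 (add ~~s):
                        ○ open, literals {p=1, q=0, r=0, s=1}.
                      branch 1.2.1.1.1.2 (add ~p):
                        × closes — contains both p and ~p.
                  branch 1.2.1.1.2 (add ~~r):
                    × closes — contains both r and ~r.
              branch 1.2.1.2 (add ~~r, ((~s & p) & ~r)):
                ((~s & p) & ~r): α-rule — add (~s & p), ~r.
                × closes — contains both r and ~r.
          branch 1.2.2 (add ~(~~p & s)):
            ~(~r <-> ((~s & p) & ~r)): β-rule — branch into ~r, ~((~s & p) & ~r)  //  ~~r, ((~s & p) & ~r).
              branch 1.2.2.1 (add ~r, ~((~s & p) & ~r)):
                ~(~~p & s): β-rule — branch into ~~~p  //  ~s.
                  branch 1.2.2.1.1 (add ~~~p):
                    ~~~p: drop double negation, giving ~p.
                    ~((~s & p) & ~r): β-rule — branch into ~(~s & p)  //  ~~r.
                      branch 1.2.2.1.1.1 (add ~(~s & p)):
                        ~(~s & p): β-rule — branch into ~~s  //  ~p.
                          branch 1.2.2.1.1.1.1 (add ~~s):
                            ○ open, literals {p=0, q=0, r=0, s=1}.
                          branch 1.2.2.1.1.1.2 (add ~p):
                            ○ open, literals {p=0, q=0, r=0}.
                      branch 1.2.2.1.1.2 (add ~~r):
                        × closes — contains both r and ~r.
                  branch 1.2.2.1.2 (add ~s):
                    ~((~s & p) & ~r): β-rule — branch into ~(~s & p)  //  ~~r.
                      branch 1.2.2.1.2.1 (add ~(~s & p)):
                        ~(~s & p): β-rule — branch into ~~s  //  ~p.
                          branch 1.2.2.1.2.1.1 (add ~~s):
                            × closes — contains both s and ~s.
                          branch 1.2.2.1.2.1.2 (add ~p):
                            ○ open, literals {p=0, q=0, r=0, s=0}.
                      branch 1.2.2.1.2.2 (add ~~r):
                        × closes — contains both r and ~r.
              branch 1.2.2.2 (add ~~r, ((~s & p) & ~r)):
                ((~s & p) & ~r): α-rule — add (~s & p), ~r.
                × closes — contains both r and ~r.
  branch 2 (add ~((q | s) -> ~r)):
    ~((q | s) -> ~r): α-rule — add (q | s), ~~r.
    (q | s): β-rule — branch into q  //  s.
      branch 2.1 (add q):
        ○ open, literals {q=1, r=1}.
      branch 2.2 (add s):
        ○ open, literals {r=1, s=1}.
8 branches closed, 10 open.
Each open branch fixes some atoms; the unmentioned ones are free. Counting distinct full assignments: branch {p=1, q=1, r=0, s=0} (none free) contributes 1 new; branch {q=1, r=1, s=1} (p) contributes 2 new; branch {p=0, q=1, r=1} (s) contributes 1 new; branch {q=1, r=1} (p, s) contributes 1 new; branch {p=1, q=0, r=0, s=1} (none free) contributes 1 new; branch {p=0, q=0, r=0, s=1} (none free) contributes 1 new; branch {p=0, q=0, r=0} (s) contributes 1 new; branch {p=0, q=0, r=0, s=0} (none free) contributes 0 new; branch {q=1, r=1} (p, s) contributes 0 new; branch {r=1, s=1} (p, q) contributes 2 new. Total: 10.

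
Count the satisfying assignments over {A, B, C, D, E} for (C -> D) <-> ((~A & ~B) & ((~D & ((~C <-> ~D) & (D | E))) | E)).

10

Initial set: {((C -> D) <-> ((~A & ~B) & ((~D & ((~C <-> ~D) & (D | E))) | E)))}.
((C -> D) <-> ((~A & ~B) & ((~D & ((~C <-> ~D) & (D | E))) | E))): β-rule — branch into (C -> D), ((~A & ~B) & ((~D & ((~C <-> ~D) & (D | E))) | E))  //  ~(C -> D), ~((~A & ~B) & ((~D & ((~C <-> ~D) & (D | E))) | E)).
  branch 1 (add (C -> D), ((~A & ~B) & ((~D & ((~C <-> ~D) & (D | E))) | E))):
    ((~A & ~B) & ((~D & ((~C <-> ~D) & (D | E))) | E)): α-rule — add (~A & ~B), ((~D & ((~C <-> ~D) & (D | E))) | E).
    (~A & ~B): α-rule — add ~A, ~B.
    (C -> D): β-rule — branch into ~C  //  D.
      branch 1.1 (add ~C):
        ((~D & ((~C <-> ~D) & (D | E))) | E): β-rule — branch into (~D & ((~C <-> ~D) & (D | E)))  //  E.
          branch 1.1.1 (add (~D & ((~C <-> ~D) & (D | E)))):
            (~D & ((~C <-> ~D) & (D | E))): α-rule — add ~D, ((~C <-> ~D) & (D | E)).
            ((~C <-> ~D) & (D | E)): α-rule — add (~C <-> ~D), (D | E).
            (~C <-> ~D): β-rule — branch into ~C, ~D  //  ~~C, ~~D.
              branch 1.1.1.1 (add ~C, ~D):
                (D | E): β-rule — branch into D  //  E.
                  branch 1.1.1.1.1 (add D):
                    × closes — contains both D and ~D.
                  branch 1.1.1.1.2 (add E):
                    ○ open, literals {A=0, B=0, C=0, D=0, E=1}.
              branch 1.1.1.2 (add ~~C, ~~D):
                × closes — contains both C and ~C.
          branch 1.1.2 (add E):
            ○ open, literals {A=0, B=0, C=0, E=1}.
      branch 1.2 (add D):
        ((~D & ((~C <-> ~D) & (D | E))) | E): β-rule — branch into (~D & ((~C <-> ~D) & (D | E)))  //  E.
          branch 1.2.1 (add (~D & ((~C <-> ~D) & (D | E)))):
            (~D & ((~C <-> ~D) & (D | E))): α-rule — add ~D, ((~C <-> ~D) & (D | E)).
            × closes — contains both D and ~D.
          branch 1.2.2 (add E):
            ○ open, literals {A=0, B=0, D=1, E=1}.
  branch 2 (add ~(C -> D), ~((~A & ~B) & ((~D & ((~C <-> ~D) & (D | E))) | E))):
    ~(C -> D): α-rule — add C, ~D.
    ~((~A & ~B) & ((~D & ((~C <-> ~D) & (D | E))) | E)): β-rule — branch into ~(~A & ~B)  //  ~((~D & ((~C <-> ~D) & (D | E))) | E).
      branch 2.1 (add ~(~A & ~B)):
        ~(~A & ~B): β-rule — branch into ~~A  //  ~~B.
          branch 2.1.1 (add ~~A):
            ○ open, literals {A=1, C=1, D=0}.
          branch 2.1.2 (add ~~B):
            ○ open, literals {B=1, C=1, D=0}.
      branch 2.2 (add ~((~D & ((~C <-> ~D) & (D | E))) | E)):
        ~((~D & ((~C <-> ~D) & (D | E))) | E): α-rule — add ~(~D & ((~C <-> ~D) & (D | E))), ~E.
        ~(~D & ((~C <-> ~D) & (D | E))): β-rule — branch into ~~D  //  ~((~C <-> ~D) & (D | E)).
          branch 2.2.1 (add ~~D):
            × closes — contains both D and ~D.
          branch 2.2.2 (add ~((~C <-> ~D) & (D | E))):
            ~((~C <-> ~D) & (D | E)): β-rule — branch into ~(~C <-> ~D)  //  ~(D | E).
              branch 2.2.2.1 (add ~(~C <-> ~D)):
                ~(~C <-> ~D): β-rule — branch into ~C, ~~D  //  ~~C, ~D.
                  branch 2.2.2.1.1 (add ~C, ~~D):
                    × closes — contains both C and ~C.
                  branch 2.2.2.1.2 (add ~~C, ~D):
                    ○ open, literals {C=1, D=0, E=0}.
              branch 2.2.2.2 (add ~(D | E)):
                ~(D | E): α-rule — add ~D, ~E.
                ○ open, literals {C=1, D=0, E=0}.
5 branches closed, 7 open.
Each open branch fixes some atoms; the unmentioned ones are free. Counting distinct full assignments: branch {A=0, B=0, C=0, D=0, E=1} (none free) contributes 1 new; branch {A=0, B=0, C=0, E=1} (D) contributes 1 new; branch {A=0, B=0, D=1, E=1} (C) contributes 1 new; branch {A=1, C=1, D=0} (B, E) contributes 4 new; branch {B=1, C=1, D=0} (A, E) contributes 2 new; branch {C=1, D=0, E=0} (A, B) contributes 1 new; branch {C=1, D=0, E=0} (A, B) contributes 0 new. Total: 10.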